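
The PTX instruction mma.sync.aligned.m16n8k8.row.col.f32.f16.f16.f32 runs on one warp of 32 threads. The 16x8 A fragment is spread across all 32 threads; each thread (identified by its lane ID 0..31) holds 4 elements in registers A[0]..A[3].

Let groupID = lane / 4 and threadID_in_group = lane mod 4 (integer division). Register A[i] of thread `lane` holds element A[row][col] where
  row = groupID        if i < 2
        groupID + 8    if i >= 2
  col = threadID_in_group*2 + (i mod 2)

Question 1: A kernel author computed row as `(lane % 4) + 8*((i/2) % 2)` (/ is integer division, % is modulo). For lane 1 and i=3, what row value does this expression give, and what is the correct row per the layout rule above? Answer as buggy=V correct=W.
`(lane % 4) + 8*((i/2) % 2)`[1,3]->9
lane 1->1/4=0, 1 mod 4=1
i=3  r:0+8->8  c:2·1+1->3
row: 9 vs 8

buggy=9 correct=8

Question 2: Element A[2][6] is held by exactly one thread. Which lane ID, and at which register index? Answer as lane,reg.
r=2⇒gr=2,Rb=0  c=6⇒th=3,odd=0
L=2*4+3=11  i=0*2+0=0

11,0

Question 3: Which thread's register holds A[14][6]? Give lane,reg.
27,2

r:14=>grp=6,rB=1  c:6=>tig=3,lo=0
L=6*4+3=27  i=1*2+0=2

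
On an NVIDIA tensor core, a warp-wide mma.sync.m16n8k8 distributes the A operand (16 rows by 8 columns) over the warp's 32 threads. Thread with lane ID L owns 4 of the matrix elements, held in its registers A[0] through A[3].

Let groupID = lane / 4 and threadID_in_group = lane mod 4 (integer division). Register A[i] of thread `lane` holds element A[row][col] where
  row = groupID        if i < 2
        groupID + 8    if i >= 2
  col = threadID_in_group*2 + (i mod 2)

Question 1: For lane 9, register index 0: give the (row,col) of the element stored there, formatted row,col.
lane 9=>9/4=2, 9 mod 4=1
i=0  r:2+0=>2  c:2·1+0=>2

2,2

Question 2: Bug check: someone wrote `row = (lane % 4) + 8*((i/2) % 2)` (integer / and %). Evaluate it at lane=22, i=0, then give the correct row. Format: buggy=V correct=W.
`(lane % 4) + 8*((i/2) % 2)`[22,0]⇒2
lane 22⇒22/4=5, 22 mod 4=2
i=0  r:5+0⇒5  c:2·2+0⇒4
row: 2 vs 5

buggy=2 correct=5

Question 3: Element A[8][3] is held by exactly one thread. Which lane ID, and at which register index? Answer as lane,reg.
1,3

r=8→G=0,rhi=1  c=3→T=1,p=1
L=0*4+1=1  i=1*2+1=3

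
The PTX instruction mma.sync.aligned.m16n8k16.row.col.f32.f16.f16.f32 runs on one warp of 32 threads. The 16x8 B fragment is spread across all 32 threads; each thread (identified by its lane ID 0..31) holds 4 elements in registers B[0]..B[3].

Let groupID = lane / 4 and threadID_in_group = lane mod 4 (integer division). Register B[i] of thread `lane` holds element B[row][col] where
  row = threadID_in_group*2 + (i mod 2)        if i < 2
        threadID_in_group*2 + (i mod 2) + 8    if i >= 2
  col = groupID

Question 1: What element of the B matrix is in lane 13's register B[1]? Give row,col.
L=13→G=13>>2=3, T=13&3=1
[1]→row 1·2+1+0=3  col G=3

3,3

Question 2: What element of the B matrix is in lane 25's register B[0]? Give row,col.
2,6

L=25->g=25>>2=6, t=25&3=1
[0]->row 1·2+0+0=2  col g=6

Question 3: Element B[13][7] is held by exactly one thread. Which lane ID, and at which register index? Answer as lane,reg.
c:7=>grp=7  r:13=>rB=1,tig=2,lo=1
L=7*4+2=30  i=1*2+1=3

30,3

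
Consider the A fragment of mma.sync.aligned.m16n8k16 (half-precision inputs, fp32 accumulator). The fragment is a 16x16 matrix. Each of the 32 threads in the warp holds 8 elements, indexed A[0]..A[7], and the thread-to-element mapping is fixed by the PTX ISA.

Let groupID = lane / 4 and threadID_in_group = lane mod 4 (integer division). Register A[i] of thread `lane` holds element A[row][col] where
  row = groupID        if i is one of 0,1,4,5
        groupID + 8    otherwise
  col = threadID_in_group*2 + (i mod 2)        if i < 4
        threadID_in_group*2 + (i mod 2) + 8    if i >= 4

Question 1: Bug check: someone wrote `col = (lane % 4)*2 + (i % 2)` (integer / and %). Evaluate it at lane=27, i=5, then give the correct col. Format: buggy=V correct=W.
`(lane % 4)*2 + (i % 2)`[27,5]→7
lane 27: G=6 (27/4), T=3 (27%4)
i=5: r=6+0=6, c=3*2+1+8=15
col: 7 vs 15

buggy=7 correct=15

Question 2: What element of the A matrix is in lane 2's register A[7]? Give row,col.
8,13

L=2=>grp=2>>2=0, tig=2&3=2
[7]=>row 0+8=8  col 2·2+1+8=13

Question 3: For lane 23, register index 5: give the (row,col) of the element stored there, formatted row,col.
5,15

lane 23=>23/4=5, 23 mod 4=3
i=5  r:5+0=>5  c:2·3+1+8=>15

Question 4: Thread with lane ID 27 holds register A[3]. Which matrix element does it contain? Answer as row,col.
lane 27->27/4=6, 27 mod 4=3
i=3  r:6+8->14  c:2·3+1+0->7

14,7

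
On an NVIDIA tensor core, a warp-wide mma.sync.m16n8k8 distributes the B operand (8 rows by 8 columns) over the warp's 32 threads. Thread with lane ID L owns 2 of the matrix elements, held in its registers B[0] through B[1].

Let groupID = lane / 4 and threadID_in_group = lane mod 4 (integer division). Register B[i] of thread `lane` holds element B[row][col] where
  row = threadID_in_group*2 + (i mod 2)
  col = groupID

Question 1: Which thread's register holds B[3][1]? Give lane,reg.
c=1→G=1  r=3→T=1,p=1
L=1*4+1=5  i=1=1

5,1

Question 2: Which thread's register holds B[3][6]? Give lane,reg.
c=6⇒gr=6  r=3⇒th=1,odd=1
L=6*4+1=25  i=1=1

25,1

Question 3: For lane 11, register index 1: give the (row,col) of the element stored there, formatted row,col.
7,2

L=11->gid=11>>2=2, tid=11&3=3
[1]->row 3·2+1=7  col gid=2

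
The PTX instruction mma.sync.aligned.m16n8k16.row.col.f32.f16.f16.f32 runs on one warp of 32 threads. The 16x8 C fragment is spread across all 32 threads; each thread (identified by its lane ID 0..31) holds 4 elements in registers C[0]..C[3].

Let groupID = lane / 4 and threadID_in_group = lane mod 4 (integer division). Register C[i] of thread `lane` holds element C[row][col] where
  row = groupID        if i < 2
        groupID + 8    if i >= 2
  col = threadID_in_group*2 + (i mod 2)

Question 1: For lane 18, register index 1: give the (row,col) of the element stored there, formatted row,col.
4,5

lane 18=>18/4=4, 18 mod 4=2
i=1  r:4+0=>4  c:2·2+1=>5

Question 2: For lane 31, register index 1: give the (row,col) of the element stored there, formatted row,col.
31: G=7,T=3
[1] (7+0,3*2+1) = (7,7)

7,7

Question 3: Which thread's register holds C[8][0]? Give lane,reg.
0,2

r=8→G=0,rhi=1  c=0→T=0,p=0
L=0*4+0=0  i=1*2+0=2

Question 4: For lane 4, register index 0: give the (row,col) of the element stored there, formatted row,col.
1,0

lane 4→4/4=1, 4 mod 4=0
i=0  r:1+0→1  c:2·0+0→0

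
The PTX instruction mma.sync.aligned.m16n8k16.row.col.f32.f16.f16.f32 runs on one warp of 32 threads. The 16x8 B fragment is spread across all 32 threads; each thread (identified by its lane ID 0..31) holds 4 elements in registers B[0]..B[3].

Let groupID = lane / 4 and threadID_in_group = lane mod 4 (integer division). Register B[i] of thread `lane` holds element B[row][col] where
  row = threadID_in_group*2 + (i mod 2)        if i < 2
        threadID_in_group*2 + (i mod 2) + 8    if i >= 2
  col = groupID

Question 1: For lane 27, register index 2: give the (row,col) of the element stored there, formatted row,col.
14,6

lane 27→27/4=6, 27 mod 4=3
i=2  r:2·3+0+8→14  c:6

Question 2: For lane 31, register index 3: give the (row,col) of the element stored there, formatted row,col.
15,7

lane 31: grp=7 (31/4), tig=3 (31%4)
i=3: r=3*2+1+8=15, c=grp=7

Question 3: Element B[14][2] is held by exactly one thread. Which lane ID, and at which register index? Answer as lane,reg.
c=2->g=2  r=14->rb=1,t=3,b0=0
L=2*4+3=11  i=1*2+0=2

11,2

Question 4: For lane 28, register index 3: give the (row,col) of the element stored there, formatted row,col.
9,7

lane 28->28/4=7, 28 mod 4=0
i=3  r:2·0+1+8->9  c:7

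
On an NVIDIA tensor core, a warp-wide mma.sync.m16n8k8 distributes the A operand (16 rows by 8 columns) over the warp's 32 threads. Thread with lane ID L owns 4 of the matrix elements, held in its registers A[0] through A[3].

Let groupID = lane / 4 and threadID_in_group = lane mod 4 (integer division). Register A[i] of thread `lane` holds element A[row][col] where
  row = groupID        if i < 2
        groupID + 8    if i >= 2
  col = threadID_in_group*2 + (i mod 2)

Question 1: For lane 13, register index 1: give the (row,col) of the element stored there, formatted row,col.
lane 13⇒13/4=3, 13 mod 4=1
i=1  r:3+0⇒3  c:2·1+1⇒3

3,3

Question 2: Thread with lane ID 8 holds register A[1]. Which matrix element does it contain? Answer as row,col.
lane 8: gr=2 (8/4), th=0 (8%4)
i=1: r=2+0=2, c=0*2+1=1

2,1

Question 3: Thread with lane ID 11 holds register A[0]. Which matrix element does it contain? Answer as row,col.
2,6

lane 11->11/4=2, 11 mod 4=3
i=0  r:2+0->2  c:2·3+0->6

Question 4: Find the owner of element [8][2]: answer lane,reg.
1,2

r: 8->gid=0,r8=1  c: 2->tid=1,i&1=0
L=0*4+1=1  i=1*2+0=2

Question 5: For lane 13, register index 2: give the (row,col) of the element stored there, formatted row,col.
13: gr=3,th=1
[2] (3+8,1*2+0) = (11,2)

11,2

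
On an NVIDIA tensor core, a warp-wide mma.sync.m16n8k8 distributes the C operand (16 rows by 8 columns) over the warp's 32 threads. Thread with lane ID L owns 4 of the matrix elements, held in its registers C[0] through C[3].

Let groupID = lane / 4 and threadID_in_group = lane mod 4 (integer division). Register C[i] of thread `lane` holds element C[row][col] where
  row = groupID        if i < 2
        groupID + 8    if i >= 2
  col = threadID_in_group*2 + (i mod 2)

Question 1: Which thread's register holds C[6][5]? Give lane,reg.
26,1

r: 6->gid=6,r8=0  c: 5->tid=2,i&1=1
L=6*4+2=26  i=0*2+1=1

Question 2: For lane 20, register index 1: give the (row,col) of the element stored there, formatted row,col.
lane 20: gid=5 (20/4), tid=0 (20%4)
i=1: r=5+0=5, c=0*2+1=1

5,1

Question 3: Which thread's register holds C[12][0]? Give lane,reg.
16,2

r=12⇒gr=4,Rb=1  c=0⇒th=0,odd=0
L=4*4+0=16  i=1*2+0=2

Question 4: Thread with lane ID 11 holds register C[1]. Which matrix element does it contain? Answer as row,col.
2,7

11: G=2,T=3
[1] (2+0,3*2+1) = (2,7)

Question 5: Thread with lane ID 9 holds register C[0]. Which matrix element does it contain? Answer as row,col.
L=9→G=9>>2=2, T=9&3=1
[0]→row 2+0=2  col 1·2+0=2

2,2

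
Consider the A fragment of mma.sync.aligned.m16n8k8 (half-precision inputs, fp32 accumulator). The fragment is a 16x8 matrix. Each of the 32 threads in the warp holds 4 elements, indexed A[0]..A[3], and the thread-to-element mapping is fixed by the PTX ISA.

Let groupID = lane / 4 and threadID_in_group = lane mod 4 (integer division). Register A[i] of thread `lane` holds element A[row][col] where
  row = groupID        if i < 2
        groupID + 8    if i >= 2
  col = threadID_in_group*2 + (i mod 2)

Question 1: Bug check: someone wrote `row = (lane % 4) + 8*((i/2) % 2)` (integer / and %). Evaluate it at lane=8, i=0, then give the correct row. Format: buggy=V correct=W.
buggy=0 correct=2

`(lane % 4) + 8*((i/2) % 2)`[8,0]→0
8: G=2,T=0
[0] (2+0,0*2+0) = (2,0)
row: 0 vs 2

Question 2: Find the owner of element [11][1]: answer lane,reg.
12,3

r:11=>grp=3,rB=1  c:1=>tig=0,lo=1
L=3*4+0=12  i=1*2+1=3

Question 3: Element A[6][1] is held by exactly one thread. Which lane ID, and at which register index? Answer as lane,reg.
24,1

r=6→G=6,rhi=0  c=1→T=0,p=1
L=6*4+0=24  i=0*2+1=1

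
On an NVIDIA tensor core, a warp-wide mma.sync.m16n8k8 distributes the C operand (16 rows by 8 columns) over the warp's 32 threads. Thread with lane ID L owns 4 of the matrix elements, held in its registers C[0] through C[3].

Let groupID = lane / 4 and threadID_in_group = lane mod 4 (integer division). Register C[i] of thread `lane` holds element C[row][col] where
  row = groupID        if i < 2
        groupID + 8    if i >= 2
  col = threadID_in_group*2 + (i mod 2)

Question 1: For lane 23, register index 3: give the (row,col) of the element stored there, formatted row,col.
13,7

lane 23: G=5 (23/4), T=3 (23%4)
i=3: r=5+8=13, c=3*2+1=7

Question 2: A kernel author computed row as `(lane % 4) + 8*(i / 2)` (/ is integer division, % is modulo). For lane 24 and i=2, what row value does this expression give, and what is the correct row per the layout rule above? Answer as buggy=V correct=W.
buggy=8 correct=14

`(lane % 4) + 8*(i / 2)`[24,2]->8
24: gid=6,tid=0
[2] (6+8,0*2+0) = (14,0)
row: 8 vs 14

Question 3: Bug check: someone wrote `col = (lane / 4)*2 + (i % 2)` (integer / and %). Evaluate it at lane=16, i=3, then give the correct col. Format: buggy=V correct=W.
`(lane / 4)*2 + (i % 2)`[16,3]->9
16: gid=4,tid=0
[3] (4+8,0*2+1) = (12,1)
col: 9 vs 1

buggy=9 correct=1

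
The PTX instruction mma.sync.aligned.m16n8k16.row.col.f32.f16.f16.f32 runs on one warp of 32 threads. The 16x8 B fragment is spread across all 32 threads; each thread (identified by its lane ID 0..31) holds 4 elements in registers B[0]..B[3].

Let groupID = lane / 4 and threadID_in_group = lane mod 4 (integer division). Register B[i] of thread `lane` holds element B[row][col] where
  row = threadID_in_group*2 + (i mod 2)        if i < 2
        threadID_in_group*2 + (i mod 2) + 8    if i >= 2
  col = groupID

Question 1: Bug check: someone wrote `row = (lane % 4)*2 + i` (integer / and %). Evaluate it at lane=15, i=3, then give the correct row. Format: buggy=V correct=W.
buggy=9 correct=15

`(lane % 4)*2 + i`[15,3]=>9
L=15=>grp=15>>2=3, tig=15&3=3
[3]=>row 3·2+1+8=15  col grp=3
row: 9 vs 15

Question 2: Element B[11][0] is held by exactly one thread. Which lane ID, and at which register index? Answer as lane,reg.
c=0→G=0  r=11→rhi=1,T=1,p=1
L=0*4+1=1  i=1*2+1=3

1,3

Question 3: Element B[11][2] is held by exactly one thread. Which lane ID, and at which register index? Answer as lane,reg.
9,3

c=2->g=2  r=11->rb=1,t=1,b0=1
L=2*4+1=9  i=1*2+1=3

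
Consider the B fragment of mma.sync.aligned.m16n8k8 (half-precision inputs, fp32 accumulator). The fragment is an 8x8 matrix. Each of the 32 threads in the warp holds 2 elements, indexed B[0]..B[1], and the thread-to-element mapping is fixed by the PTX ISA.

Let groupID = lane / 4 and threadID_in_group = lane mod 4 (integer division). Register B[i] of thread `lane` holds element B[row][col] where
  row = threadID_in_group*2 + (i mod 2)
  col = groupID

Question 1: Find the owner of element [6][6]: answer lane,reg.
c=6⇒gr=6  r=6⇒th=3,odd=0
L=6*4+3=27  i=0=0

27,0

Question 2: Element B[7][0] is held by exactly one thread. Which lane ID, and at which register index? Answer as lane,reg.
3,1

c=0⇒gr=0  r=7⇒th=3,odd=1
L=0*4+3=3  i=1=1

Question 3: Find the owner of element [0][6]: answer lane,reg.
c=6->g=6  r=0->t=0,b0=0
L=6*4+0=24  i=0=0

24,0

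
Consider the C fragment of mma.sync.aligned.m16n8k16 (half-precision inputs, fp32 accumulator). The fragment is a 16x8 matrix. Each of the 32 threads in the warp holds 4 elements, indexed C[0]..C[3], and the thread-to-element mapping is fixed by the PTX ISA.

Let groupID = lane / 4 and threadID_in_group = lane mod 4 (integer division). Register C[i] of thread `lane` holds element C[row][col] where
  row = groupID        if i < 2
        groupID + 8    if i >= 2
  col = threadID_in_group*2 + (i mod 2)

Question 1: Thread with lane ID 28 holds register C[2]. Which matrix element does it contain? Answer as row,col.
L=28⇒gr=28>>2=7, th=28&3=0
[2]⇒row 7+8=15  col 0·2+0=0

15,0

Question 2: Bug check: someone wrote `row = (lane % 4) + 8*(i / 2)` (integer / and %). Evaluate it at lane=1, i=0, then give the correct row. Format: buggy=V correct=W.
`(lane % 4) + 8*(i / 2)`[1,0]->1
L=1->g=1>>2=0, t=1&3=1
[0]->row 0+0=0  col 1·2+0=2
row: 1 vs 0

buggy=1 correct=0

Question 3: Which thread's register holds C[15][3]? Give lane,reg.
r=15⇒gr=7,Rb=1  c=3⇒th=1,odd=1
L=7*4+1=29  i=1*2+1=3

29,3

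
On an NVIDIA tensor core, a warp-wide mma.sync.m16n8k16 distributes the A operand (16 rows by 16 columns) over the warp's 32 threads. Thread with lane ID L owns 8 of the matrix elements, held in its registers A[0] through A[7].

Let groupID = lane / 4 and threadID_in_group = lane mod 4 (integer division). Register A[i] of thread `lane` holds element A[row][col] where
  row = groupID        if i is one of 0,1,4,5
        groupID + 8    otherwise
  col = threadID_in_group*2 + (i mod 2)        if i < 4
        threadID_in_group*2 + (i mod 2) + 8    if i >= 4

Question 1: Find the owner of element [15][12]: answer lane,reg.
r=15->g=7,rb=1  c=12->cb=1,t=2,b0=0
L=7*4+2=30  i=1*4+1*2+0=6

30,6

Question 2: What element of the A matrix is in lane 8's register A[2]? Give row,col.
10,0

8: grp=2,tig=0
[2] (2+8,0*2+0+0) = (10,0)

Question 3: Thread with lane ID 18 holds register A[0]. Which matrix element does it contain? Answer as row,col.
L=18->g=18>>2=4, t=18&3=2
[0]->row 4+0=4  col 2·2+0+0=4

4,4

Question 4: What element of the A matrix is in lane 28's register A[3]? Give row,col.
15,1

lane 28: G=7 (28/4), T=0 (28%4)
i=3: r=7+8=15, c=0*2+1+0=1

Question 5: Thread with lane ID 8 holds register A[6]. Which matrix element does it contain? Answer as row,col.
10,8

L=8->g=8>>2=2, t=8&3=0
[6]->row 2+8=10  col 0·2+0+8=8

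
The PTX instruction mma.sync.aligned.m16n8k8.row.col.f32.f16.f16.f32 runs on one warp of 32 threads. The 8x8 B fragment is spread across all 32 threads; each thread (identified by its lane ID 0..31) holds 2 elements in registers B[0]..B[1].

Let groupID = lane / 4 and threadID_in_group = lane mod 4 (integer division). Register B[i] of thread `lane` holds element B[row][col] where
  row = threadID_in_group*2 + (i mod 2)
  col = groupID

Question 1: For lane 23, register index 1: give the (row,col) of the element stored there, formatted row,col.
7,5

lane 23: g=5 (23/4), t=3 (23%4)
i=1: r=3*2+1=7, c=g=5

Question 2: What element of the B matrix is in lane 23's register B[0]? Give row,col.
lane 23: gr=5 (23/4), th=3 (23%4)
i=0: r=3*2+0=6, c=gr=5

6,5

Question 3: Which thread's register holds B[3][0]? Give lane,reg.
1,1

c: 0->gid=0  r: 3->tid=1,i&1=1
L=0*4+1=1  i=1=1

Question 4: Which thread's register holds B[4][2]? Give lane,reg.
c=2→G=2  r=4→T=2,p=0
L=2*4+2=10  i=0=0

10,0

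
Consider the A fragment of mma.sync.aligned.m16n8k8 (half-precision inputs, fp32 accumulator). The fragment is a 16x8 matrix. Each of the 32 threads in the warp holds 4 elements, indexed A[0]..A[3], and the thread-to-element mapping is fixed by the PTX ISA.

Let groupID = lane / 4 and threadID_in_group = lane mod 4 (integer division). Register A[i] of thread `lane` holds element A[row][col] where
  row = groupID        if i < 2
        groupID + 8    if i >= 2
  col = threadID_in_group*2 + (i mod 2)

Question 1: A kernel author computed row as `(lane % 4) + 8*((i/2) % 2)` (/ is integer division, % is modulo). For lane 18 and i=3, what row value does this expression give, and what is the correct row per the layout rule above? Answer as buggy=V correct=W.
buggy=10 correct=12

`(lane % 4) + 8*((i/2) % 2)`[18,3]->10
18: g=4,t=2
[3] (4+8,2*2+1) = (12,5)
row: 10 vs 12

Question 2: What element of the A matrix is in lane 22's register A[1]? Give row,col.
L=22->g=22>>2=5, t=22&3=2
[1]->row 5+0=5  col 2·2+1=5

5,5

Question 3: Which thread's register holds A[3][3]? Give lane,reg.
r:3=>grp=3,rB=0  c:3=>tig=1,lo=1
L=3*4+1=13  i=0*2+1=1

13,1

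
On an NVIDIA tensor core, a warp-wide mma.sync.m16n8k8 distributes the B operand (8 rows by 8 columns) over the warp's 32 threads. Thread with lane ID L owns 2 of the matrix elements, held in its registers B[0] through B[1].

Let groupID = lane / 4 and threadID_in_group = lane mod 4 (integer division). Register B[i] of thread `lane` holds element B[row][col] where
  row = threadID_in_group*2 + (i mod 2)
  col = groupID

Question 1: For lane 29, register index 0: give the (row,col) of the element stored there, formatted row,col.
2,7

L=29→G=29>>2=7, T=29&3=1
[0]→row 1·2+0=2  col G=7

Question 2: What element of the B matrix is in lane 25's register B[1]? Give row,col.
L=25→G=25>>2=6, T=25&3=1
[1]→row 1·2+1=3  col G=6

3,6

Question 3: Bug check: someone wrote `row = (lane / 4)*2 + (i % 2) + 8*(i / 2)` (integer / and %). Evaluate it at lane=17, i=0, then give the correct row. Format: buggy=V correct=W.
buggy=8 correct=2

`(lane / 4)*2 + (i % 2) + 8*(i / 2)`[17,0]->8
lane 17->17/4=4, 17 mod 4=1
i=0  r:2·1+0->2  c:4
row: 8 vs 2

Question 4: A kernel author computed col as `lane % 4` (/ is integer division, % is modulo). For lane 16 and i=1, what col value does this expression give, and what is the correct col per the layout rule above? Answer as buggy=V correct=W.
`lane % 4`[16,1]=>0
lane 16=>16/4=4, 16 mod 4=0
i=1  r:2·0+1=>1  c:4
col: 0 vs 4

buggy=0 correct=4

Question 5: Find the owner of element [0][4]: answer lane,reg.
c=4⇒gr=4  r=0⇒th=0,odd=0
L=4*4+0=16  i=0=0

16,0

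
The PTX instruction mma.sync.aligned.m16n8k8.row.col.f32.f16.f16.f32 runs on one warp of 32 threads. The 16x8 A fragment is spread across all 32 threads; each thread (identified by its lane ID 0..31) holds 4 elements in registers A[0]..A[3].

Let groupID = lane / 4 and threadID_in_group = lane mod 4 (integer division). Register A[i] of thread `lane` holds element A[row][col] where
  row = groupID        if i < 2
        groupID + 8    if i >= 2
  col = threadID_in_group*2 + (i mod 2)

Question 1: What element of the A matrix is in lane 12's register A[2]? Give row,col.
lane 12: gid=3 (12/4), tid=0 (12%4)
i=2: r=3+8=11, c=0*2+0=0

11,0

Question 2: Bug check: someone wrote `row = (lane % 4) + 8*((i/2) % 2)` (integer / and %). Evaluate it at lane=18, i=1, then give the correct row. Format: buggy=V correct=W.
`(lane % 4) + 8*((i/2) % 2)`[18,1]→2
L=18→G=18>>2=4, T=18&3=2
[1]→row 4+0=4  col 2·2+1=5
row: 2 vs 4

buggy=2 correct=4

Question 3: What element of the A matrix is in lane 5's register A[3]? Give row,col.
9,3

5: gr=1,th=1
[3] (1+8,1*2+1) = (9,3)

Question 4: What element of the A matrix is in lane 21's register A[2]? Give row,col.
13,2

L=21⇒gr=21>>2=5, th=21&3=1
[2]⇒row 5+8=13  col 1·2+0=2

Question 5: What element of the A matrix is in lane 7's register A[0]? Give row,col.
lane 7: gr=1 (7/4), th=3 (7%4)
i=0: r=1+0=1, c=3*2+0=6

1,6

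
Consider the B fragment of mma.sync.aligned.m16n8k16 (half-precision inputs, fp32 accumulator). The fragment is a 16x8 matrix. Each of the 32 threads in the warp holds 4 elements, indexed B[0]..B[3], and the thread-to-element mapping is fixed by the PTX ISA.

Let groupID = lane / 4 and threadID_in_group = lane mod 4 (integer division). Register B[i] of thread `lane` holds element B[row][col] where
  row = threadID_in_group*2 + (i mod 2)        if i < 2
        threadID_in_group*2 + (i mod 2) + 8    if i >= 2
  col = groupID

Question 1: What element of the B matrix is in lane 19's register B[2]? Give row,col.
14,4

lane 19->19/4=4, 19 mod 4=3
i=2  r:2·3+0+8->14  c:4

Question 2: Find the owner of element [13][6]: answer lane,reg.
26,3

c:6=>grp=6  r:13=>rB=1,tig=2,lo=1
L=6*4+2=26  i=1*2+1=3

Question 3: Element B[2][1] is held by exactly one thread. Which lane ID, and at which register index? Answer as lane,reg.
5,0

c=1⇒gr=1  r=2⇒Rb=0,th=1,odd=0
L=1*4+1=5  i=0*2+0=0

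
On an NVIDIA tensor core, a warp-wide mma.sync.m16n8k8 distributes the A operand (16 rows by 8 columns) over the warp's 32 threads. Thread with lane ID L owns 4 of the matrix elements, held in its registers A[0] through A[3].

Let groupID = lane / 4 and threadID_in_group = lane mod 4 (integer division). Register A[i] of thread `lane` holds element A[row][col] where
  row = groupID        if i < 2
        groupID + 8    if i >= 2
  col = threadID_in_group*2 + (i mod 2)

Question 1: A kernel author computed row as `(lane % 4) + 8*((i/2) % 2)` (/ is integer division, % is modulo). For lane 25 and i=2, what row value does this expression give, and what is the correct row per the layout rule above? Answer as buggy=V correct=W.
buggy=9 correct=14

`(lane % 4) + 8*((i/2) % 2)`[25,2]⇒9
lane 25: gr=6 (25/4), th=1 (25%4)
i=2: r=6+8=14, c=1*2+0=2
row: 9 vs 14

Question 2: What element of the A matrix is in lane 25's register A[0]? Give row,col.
6,2

lane 25: g=6 (25/4), t=1 (25%4)
i=0: r=6+0=6, c=1*2+0=2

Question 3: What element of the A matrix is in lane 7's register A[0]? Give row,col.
L=7⇒gr=7>>2=1, th=7&3=3
[0]⇒row 1+0=1  col 3·2+0=6

1,6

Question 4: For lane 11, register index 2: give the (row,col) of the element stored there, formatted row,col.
L=11=>grp=11>>2=2, tig=11&3=3
[2]=>row 2+8=10  col 3·2+0=6

10,6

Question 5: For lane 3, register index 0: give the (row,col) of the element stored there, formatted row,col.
0,6

lane 3: G=0 (3/4), T=3 (3%4)
i=0: r=0+0=0, c=3*2+0=6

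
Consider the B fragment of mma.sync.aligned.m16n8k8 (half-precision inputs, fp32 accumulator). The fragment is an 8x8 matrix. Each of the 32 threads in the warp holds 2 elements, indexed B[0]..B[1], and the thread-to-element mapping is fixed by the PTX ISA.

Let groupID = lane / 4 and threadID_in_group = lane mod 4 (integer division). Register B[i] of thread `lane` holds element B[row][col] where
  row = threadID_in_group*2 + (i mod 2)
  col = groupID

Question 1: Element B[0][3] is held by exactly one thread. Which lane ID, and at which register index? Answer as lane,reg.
c:3=>grp=3  r:0=>tig=0,lo=0
L=3*4+0=12  i=0=0

12,0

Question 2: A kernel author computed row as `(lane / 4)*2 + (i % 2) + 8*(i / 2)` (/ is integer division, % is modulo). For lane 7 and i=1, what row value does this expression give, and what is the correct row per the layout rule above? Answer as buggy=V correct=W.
`(lane / 4)*2 + (i % 2) + 8*(i / 2)`[7,1]⇒3
L=7⇒gr=7>>2=1, th=7&3=3
[1]⇒row 3·2+1=7  col gr=1
row: 3 vs 7

buggy=3 correct=7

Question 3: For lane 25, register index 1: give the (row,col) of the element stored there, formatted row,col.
3,6

25: g=6,t=1
[1] (1*2+1,6) = (3,6)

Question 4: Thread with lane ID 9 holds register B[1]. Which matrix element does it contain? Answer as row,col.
3,2

9: grp=2,tig=1
[1] (1*2+1,2) = (3,2)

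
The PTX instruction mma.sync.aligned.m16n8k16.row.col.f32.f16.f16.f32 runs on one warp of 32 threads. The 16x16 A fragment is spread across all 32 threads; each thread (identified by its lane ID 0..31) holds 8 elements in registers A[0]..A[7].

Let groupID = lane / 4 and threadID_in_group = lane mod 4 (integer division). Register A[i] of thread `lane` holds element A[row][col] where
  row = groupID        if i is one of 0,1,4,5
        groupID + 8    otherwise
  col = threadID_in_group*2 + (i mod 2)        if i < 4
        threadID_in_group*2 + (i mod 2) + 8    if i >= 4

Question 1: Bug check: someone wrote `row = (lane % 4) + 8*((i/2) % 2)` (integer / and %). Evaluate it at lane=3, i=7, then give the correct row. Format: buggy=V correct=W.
`(lane % 4) + 8*((i/2) % 2)`[3,7]=>11
L=3=>grp=3>>2=0, tig=3&3=3
[7]=>row 0+8=8  col 3·2+1+8=15
row: 11 vs 8

buggy=11 correct=8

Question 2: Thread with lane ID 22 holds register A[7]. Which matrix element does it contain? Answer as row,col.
13,13

lane 22->22/4=5, 22 mod 4=2
i=7  r:5+8->13  c:2·2+1+8->13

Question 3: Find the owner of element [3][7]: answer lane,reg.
15,1

r=3⇒gr=3,Rb=0  c=7⇒Cb=0,th=3,odd=1
L=3*4+3=15  i=0*4+0*2+1=1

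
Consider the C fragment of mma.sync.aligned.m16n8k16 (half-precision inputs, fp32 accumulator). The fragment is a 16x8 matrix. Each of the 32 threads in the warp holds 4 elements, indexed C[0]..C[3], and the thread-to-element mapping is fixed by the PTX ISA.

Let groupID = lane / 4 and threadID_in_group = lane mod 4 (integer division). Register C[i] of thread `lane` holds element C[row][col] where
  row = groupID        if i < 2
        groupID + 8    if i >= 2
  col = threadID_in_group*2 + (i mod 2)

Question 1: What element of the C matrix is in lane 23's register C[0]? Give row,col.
L=23→G=23>>2=5, T=23&3=3
[0]→row 5+0=5  col 3·2+0=6

5,6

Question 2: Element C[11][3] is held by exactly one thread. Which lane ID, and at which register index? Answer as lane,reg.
13,3

r: 11->gid=3,r8=1  c: 3->tid=1,i&1=1
L=3*4+1=13  i=1*2+1=3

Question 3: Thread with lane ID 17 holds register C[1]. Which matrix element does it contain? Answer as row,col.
17: g=4,t=1
[1] (4+0,1*2+1) = (4,3)

4,3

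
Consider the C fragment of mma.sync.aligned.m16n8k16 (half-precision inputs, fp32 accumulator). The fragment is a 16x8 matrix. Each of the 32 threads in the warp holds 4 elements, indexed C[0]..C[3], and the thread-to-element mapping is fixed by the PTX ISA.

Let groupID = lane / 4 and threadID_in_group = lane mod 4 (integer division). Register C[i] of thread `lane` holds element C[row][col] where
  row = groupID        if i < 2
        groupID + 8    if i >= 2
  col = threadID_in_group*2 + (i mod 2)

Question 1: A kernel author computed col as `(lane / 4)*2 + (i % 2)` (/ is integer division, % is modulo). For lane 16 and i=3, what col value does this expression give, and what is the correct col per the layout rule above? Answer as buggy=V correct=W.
`(lane / 4)*2 + (i % 2)`[16,3]->9
lane 16->16/4=4, 16 mod 4=0
i=3  r:4+8->12  c:2·0+1->1
col: 9 vs 1

buggy=9 correct=1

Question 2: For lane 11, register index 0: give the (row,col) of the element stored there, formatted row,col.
L=11=>grp=11>>2=2, tig=11&3=3
[0]=>row 2+0=2  col 3·2+0=6

2,6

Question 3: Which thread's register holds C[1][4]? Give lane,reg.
r=1⇒gr=1,Rb=0  c=4⇒th=2,odd=0
L=1*4+2=6  i=0*2+0=0

6,0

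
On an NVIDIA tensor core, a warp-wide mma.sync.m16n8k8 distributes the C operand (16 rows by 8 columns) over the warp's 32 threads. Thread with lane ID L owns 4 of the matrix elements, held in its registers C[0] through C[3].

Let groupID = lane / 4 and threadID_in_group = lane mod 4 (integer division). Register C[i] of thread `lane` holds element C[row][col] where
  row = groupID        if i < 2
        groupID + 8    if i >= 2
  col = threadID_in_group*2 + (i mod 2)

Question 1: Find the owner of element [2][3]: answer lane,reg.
9,1

r=2⇒gr=2,Rb=0  c=3⇒th=1,odd=1
L=2*4+1=9  i=0*2+1=1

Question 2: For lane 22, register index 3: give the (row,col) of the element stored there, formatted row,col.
13,5

22: gr=5,th=2
[3] (5+8,2*2+1) = (13,5)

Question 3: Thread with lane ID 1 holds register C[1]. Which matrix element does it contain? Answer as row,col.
L=1→G=1>>2=0, T=1&3=1
[1]→row 0+0=0  col 1·2+1=3

0,3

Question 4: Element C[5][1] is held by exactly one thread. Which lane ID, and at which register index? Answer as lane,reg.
r=5⇒gr=5,Rb=0  c=1⇒th=0,odd=1
L=5*4+0=20  i=0*2+1=1

20,1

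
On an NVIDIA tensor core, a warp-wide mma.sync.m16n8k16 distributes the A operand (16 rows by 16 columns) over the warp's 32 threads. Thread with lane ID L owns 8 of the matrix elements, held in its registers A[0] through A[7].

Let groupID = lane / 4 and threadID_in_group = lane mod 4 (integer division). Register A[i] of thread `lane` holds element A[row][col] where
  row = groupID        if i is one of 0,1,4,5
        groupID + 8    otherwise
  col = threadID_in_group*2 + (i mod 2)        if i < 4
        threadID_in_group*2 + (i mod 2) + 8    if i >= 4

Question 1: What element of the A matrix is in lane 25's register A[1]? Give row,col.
6,3

25: grp=6,tig=1
[1] (6+0,1*2+1+0) = (6,3)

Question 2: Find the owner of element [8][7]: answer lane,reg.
3,3

r: 8->gid=0,r8=1  c: 7->c8=0,tid=3,i&1=1
L=0*4+3=3  i=0*4+1*2+1=3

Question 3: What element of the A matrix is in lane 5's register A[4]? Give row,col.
1,10

5: gr=1,th=1
[4] (1+0,1*2+0+8) = (1,10)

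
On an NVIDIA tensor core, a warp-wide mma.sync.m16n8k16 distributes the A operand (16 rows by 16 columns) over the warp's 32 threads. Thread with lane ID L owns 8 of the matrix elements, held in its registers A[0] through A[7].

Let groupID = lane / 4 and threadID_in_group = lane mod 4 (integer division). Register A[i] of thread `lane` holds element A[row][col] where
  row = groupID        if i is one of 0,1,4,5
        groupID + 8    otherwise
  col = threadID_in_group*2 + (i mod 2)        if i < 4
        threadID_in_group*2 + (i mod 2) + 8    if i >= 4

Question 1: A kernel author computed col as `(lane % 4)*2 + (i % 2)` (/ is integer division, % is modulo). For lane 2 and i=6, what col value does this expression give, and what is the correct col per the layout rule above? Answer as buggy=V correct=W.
buggy=4 correct=12

`(lane % 4)*2 + (i % 2)`[2,6]=>4
lane 2=>2/4=0, 2 mod 4=2
i=6  r:0+8=>8  c:2·2+0+8=>12
col: 4 vs 12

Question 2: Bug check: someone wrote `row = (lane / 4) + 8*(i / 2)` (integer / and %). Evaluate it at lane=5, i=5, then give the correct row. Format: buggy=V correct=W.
`(lane / 4) + 8*(i / 2)`[5,5]⇒17
lane 5: gr=1 (5/4), th=1 (5%4)
i=5: r=1+0=1, c=1*2+1+8=11
row: 17 vs 1

buggy=17 correct=1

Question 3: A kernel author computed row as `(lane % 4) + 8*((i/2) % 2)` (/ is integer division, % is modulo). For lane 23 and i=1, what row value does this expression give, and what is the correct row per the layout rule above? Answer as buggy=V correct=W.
`(lane % 4) + 8*((i/2) % 2)`[23,1]->3
lane 23->23/4=5, 23 mod 4=3
i=1  r:5+0->5  c:2·3+1+0->7
row: 3 vs 5

buggy=3 correct=5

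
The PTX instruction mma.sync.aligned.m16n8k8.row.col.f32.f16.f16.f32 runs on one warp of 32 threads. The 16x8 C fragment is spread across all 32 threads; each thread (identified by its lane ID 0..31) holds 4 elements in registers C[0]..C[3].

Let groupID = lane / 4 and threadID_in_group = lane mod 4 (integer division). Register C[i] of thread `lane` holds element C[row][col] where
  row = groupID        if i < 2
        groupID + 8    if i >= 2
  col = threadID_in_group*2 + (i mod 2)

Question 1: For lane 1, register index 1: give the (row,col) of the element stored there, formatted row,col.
0,3

L=1⇒gr=1>>2=0, th=1&3=1
[1]⇒row 0+0=0  col 1·2+1=3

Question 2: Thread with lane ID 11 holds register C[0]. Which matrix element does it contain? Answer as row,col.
lane 11->11/4=2, 11 mod 4=3
i=0  r:2+0->2  c:2·3+0->6

2,6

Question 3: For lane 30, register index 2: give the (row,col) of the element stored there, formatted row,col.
lane 30=>30/4=7, 30 mod 4=2
i=2  r:7+8=>15  c:2·2+0=>4

15,4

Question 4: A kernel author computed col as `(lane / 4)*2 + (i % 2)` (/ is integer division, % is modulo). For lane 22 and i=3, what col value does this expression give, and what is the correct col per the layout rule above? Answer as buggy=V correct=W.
`(lane / 4)*2 + (i % 2)`[22,3]→11
lane 22: G=5 (22/4), T=2 (22%4)
i=3: r=5+8=13, c=2*2+1=5
col: 11 vs 5

buggy=11 correct=5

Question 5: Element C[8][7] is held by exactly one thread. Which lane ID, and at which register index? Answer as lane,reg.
3,3

r:8=>grp=0,rB=1  c:7=>tig=3,lo=1
L=0*4+3=3  i=1*2+1=3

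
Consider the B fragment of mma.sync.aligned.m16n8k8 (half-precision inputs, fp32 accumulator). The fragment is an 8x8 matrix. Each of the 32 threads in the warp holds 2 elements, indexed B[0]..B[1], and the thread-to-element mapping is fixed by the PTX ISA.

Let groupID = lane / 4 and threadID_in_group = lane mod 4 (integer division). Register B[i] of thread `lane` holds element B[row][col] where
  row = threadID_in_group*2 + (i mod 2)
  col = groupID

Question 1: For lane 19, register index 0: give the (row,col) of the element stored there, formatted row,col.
6,4

lane 19: gr=4 (19/4), th=3 (19%4)
i=0: r=3*2+0=6, c=gr=4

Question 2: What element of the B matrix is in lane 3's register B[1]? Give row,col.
lane 3->3/4=0, 3 mod 4=3
i=1  r:2·3+1->7  c:0

7,0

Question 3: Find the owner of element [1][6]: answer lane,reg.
c:6=>grp=6  r:1=>tig=0,lo=1
L=6*4+0=24  i=1=1

24,1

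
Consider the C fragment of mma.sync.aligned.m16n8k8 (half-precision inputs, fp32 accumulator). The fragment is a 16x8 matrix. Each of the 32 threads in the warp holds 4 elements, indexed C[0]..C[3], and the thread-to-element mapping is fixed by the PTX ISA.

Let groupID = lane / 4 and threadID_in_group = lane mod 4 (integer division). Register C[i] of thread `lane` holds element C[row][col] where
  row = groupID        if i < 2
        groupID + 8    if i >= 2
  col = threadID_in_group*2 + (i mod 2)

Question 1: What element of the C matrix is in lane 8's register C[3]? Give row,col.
8: G=2,T=0
[3] (2+8,0*2+1) = (10,1)

10,1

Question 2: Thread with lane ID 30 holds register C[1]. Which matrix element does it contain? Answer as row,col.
lane 30⇒30/4=7, 30 mod 4=2
i=1  r:7+0⇒7  c:2·2+1⇒5

7,5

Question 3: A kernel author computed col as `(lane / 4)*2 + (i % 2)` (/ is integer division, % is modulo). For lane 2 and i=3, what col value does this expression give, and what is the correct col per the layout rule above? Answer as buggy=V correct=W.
`(lane / 4)*2 + (i % 2)`[2,3]→1
lane 2→2/4=0, 2 mod 4=2
i=3  r:0+8→8  c:2·2+1→5
col: 1 vs 5

buggy=1 correct=5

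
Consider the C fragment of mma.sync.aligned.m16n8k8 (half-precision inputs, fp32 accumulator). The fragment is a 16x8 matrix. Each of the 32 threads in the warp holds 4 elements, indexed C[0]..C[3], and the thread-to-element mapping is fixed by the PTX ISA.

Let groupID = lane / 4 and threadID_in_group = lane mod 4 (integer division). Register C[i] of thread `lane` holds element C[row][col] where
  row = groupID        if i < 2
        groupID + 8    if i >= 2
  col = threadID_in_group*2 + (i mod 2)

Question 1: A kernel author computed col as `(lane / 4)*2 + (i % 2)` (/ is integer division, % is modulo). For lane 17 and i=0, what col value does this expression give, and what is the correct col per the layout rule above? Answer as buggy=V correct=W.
`(lane / 4)*2 + (i % 2)`[17,0]->8
lane 17: gid=4 (17/4), tid=1 (17%4)
i=0: r=4+0=4, c=1*2+0=2
col: 8 vs 2

buggy=8 correct=2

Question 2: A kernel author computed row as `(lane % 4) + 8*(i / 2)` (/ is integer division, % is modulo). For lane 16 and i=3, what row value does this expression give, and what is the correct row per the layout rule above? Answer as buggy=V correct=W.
`(lane % 4) + 8*(i / 2)`[16,3]→8
16: G=4,T=0
[3] (4+8,0*2+1) = (12,1)
row: 8 vs 12

buggy=8 correct=12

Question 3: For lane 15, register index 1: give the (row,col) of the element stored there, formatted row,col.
3,7

L=15->g=15>>2=3, t=15&3=3
[1]->row 3+0=3  col 3·2+1=7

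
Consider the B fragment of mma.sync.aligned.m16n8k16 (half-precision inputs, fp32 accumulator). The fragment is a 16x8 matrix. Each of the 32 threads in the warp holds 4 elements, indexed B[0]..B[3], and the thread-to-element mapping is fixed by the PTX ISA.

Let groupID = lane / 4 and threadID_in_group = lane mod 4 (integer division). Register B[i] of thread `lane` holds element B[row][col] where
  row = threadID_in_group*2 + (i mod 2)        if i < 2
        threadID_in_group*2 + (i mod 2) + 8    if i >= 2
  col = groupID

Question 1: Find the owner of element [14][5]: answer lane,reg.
c: 5->gid=5  r: 14->r8=1,tid=3,i&1=0
L=5*4+3=23  i=1*2+0=2

23,2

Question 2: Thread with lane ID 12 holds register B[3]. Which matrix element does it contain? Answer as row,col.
9,3

L=12->g=12>>2=3, t=12&3=0
[3]->row 0·2+1+8=9  col g=3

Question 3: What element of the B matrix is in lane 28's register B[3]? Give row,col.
9,7

L=28→G=28>>2=7, T=28&3=0
[3]→row 0·2+1+8=9  col G=7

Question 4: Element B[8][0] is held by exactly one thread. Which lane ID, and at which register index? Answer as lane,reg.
0,2

c=0->g=0  r=8->rb=1,t=0,b0=0
L=0*4+0=0  i=1*2+0=2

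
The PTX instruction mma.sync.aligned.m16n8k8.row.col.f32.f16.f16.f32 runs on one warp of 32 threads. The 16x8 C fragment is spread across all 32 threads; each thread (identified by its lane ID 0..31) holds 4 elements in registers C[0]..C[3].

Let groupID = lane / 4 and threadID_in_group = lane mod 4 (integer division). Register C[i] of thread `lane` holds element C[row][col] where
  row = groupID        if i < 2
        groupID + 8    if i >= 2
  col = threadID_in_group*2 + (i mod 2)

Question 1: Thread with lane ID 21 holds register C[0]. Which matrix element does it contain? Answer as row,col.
5,2

lane 21: G=5 (21/4), T=1 (21%4)
i=0: r=5+0=5, c=1*2+0=2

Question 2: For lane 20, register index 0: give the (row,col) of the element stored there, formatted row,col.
5,0

20: g=5,t=0
[0] (5+0,0*2+0) = (5,0)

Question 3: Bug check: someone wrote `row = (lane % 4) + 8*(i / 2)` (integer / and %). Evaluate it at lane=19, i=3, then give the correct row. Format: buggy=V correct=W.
`(lane % 4) + 8*(i / 2)`[19,3]->11
L=19->g=19>>2=4, t=19&3=3
[3]->row 4+8=12  col 3·2+1=7
row: 11 vs 12

buggy=11 correct=12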